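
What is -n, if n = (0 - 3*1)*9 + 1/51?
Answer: 1376/51 ≈ 26.980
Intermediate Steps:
n = -1376/51 (n = (0 - 3)*9 + 1/51 = -3*9 + 1/51 = -27 + 1/51 = -1376/51 ≈ -26.980)
-n = -1*(-1376/51) = 1376/51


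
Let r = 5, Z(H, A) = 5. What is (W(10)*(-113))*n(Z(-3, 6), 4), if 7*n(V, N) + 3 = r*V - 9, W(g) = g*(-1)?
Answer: 14690/7 ≈ 2098.6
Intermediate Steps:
W(g) = -g
n(V, N) = -12/7 + 5*V/7 (n(V, N) = -3/7 + (5*V - 9)/7 = -3/7 + (-9 + 5*V)/7 = -3/7 + (-9/7 + 5*V/7) = -12/7 + 5*V/7)
(W(10)*(-113))*n(Z(-3, 6), 4) = (-1*10*(-113))*(-12/7 + (5/7)*5) = (-10*(-113))*(-12/7 + 25/7) = 1130*(13/7) = 14690/7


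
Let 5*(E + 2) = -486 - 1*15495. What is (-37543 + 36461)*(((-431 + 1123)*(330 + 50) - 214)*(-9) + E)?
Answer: 12810405002/5 ≈ 2.5621e+9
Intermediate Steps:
E = -15991/5 (E = -2 + (-486 - 1*15495)/5 = -2 + (-486 - 15495)/5 = -2 + (1/5)*(-15981) = -2 - 15981/5 = -15991/5 ≈ -3198.2)
(-37543 + 36461)*(((-431 + 1123)*(330 + 50) - 214)*(-9) + E) = (-37543 + 36461)*(((-431 + 1123)*(330 + 50) - 214)*(-9) - 15991/5) = -1082*((692*380 - 214)*(-9) - 15991/5) = -1082*((262960 - 214)*(-9) - 15991/5) = -1082*(262746*(-9) - 15991/5) = -1082*(-2364714 - 15991/5) = -1082*(-11839561/5) = 12810405002/5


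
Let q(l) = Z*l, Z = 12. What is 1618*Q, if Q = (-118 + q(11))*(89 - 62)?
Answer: 611604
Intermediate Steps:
q(l) = 12*l
Q = 378 (Q = (-118 + 12*11)*(89 - 62) = (-118 + 132)*27 = 14*27 = 378)
1618*Q = 1618*378 = 611604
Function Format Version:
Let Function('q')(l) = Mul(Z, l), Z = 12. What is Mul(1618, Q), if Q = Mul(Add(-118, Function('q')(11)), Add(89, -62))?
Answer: 611604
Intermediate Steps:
Function('q')(l) = Mul(12, l)
Q = 378 (Q = Mul(Add(-118, Mul(12, 11)), Add(89, -62)) = Mul(Add(-118, 132), 27) = Mul(14, 27) = 378)
Mul(1618, Q) = Mul(1618, 378) = 611604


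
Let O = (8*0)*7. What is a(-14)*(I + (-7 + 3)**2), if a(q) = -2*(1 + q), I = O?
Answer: 416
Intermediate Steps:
O = 0 (O = 0*7 = 0)
I = 0
a(q) = -2 - 2*q
a(-14)*(I + (-7 + 3)**2) = (-2 - 2*(-14))*(0 + (-7 + 3)**2) = (-2 + 28)*(0 + (-4)**2) = 26*(0 + 16) = 26*16 = 416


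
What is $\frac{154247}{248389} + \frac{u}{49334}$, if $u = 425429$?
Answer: $\frac{113281505379}{12254022926} \approx 9.2444$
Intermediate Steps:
$\frac{154247}{248389} + \frac{u}{49334} = \frac{154247}{248389} + \frac{425429}{49334} = \frac{113281505379}{12254022926}$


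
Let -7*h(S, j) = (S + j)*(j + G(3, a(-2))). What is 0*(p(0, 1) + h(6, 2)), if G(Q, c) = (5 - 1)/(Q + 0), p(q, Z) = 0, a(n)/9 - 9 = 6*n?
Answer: 0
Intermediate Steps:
a(n) = 81 + 54*n (a(n) = 81 + 9*(6*n) = 81 + 54*n)
G(Q, c) = 4/Q
h(S, j) = -(4/3 + j)*(S + j)/7 (h(S, j) = -(S + j)*(j + 4/3)/7 = -(S + j)*(4/3 + j)/7 = -(4/3 + j)*(S + j)/7)
0*(p(0, 1) + h(6, 2)) = 0*(0 + (-4/21*6 - 4/21*2 - ⅐*2² - ⅐*6*2)) = 0*(0 + (-8/7 - 8/21 - ⅐*4 - 12/7)) = 0*(0 + (-8/7 - 8/21 - 4/7 - 12/7)) = 0*(0 - 80/21) = 0*(-80/21) = 0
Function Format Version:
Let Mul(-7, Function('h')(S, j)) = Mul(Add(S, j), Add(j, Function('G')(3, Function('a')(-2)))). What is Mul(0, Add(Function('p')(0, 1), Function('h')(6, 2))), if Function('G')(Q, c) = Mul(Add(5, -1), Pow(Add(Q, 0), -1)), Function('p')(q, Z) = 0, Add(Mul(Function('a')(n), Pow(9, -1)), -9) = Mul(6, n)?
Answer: 0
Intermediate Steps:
Function('a')(n) = Add(81, Mul(54, n)) (Function('a')(n) = Add(81, Mul(9, Mul(6, n))) = Add(81, Mul(54, n)))
Function('G')(Q, c) = Mul(4, Pow(Q, -1))
Function('h')(S, j) = Mul(Rational(-1, 7), Add(Rational(4, 3), j), Add(S, j)) (Function('h')(S, j) = Mul(Rational(-1, 7), Mul(Add(S, j), Add(j, Mul(4, Pow(3, -1))))) = Mul(Rational(-1, 7), Mul(Add(S, j), Add(j, Mul(4, Rational(1, 3))))) = Mul(Rational(-1, 7), Mul(Add(S, j), Add(j, Rational(4, 3)))) = Mul(Rational(-1, 7), Mul(Add(S, j), Add(Rational(4, 3), j))) = Mul(Rational(-1, 7), Mul(Add(Rational(4, 3), j), Add(S, j))) = Mul(Rational(-1, 7), Add(Rational(4, 3), j), Add(S, j)))
Mul(0, Add(Function('p')(0, 1), Function('h')(6, 2))) = Mul(0, Add(0, Add(Mul(Rational(-4, 21), 6), Mul(Rational(-4, 21), 2), Mul(Rational(-1, 7), Pow(2, 2)), Mul(Rational(-1, 7), 6, 2)))) = Mul(0, Add(0, Add(Rational(-8, 7), Rational(-8, 21), Mul(Rational(-1, 7), 4), Rational(-12, 7)))) = Mul(0, Add(0, Add(Rational(-8, 7), Rational(-8, 21), Rational(-4, 7), Rational(-12, 7)))) = Mul(0, Add(0, Rational(-80, 21))) = Mul(0, Rational(-80, 21)) = 0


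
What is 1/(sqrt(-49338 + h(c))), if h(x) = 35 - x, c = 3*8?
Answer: -I*sqrt(49327)/49327 ≈ -0.0045025*I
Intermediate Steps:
c = 24
1/(sqrt(-49338 + h(c))) = 1/(sqrt(-49338 + (35 - 1*24))) = 1/(sqrt(-49338 + (35 - 24))) = 1/(sqrt(-49338 + 11)) = 1/(sqrt(-49327)) = 1/(I*sqrt(49327)) = -I*sqrt(49327)/49327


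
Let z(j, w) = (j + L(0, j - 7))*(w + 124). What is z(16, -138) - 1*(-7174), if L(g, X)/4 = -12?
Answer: 7622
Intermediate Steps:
L(g, X) = -48 (L(g, X) = 4*(-12) = -48)
z(j, w) = (-48 + j)*(124 + w) (z(j, w) = (j - 48)*(w + 124) = (-48 + j)*(124 + w))
z(16, -138) - 1*(-7174) = (-5952 - 48*(-138) + 124*16 + 16*(-138)) - 1*(-7174) = (-5952 + 6624 + 1984 - 2208) + 7174 = 448 + 7174 = 7622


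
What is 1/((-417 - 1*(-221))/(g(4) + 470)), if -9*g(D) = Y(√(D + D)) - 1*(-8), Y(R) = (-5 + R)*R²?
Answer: -2131/882 + 4*√2/441 ≈ -2.4033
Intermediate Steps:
Y(R) = R²*(-5 + R)
g(D) = -8/9 - 2*D*(-5 + √2*√D)/9 (g(D) = -((√(D + D))²*(-5 + √(D + D)) - 1*(-8))/9 = -((√(2*D))²*(-5 + √(2*D)) + 8)/9 = -((√2*√D)²*(-5 + √2*√D) + 8)/9 = -((2*D)*(-5 + √2*√D) + 8)/9 = -(2*D*(-5 + √2*√D) + 8)/9 = -(8 + 2*D*(-5 + √2*√D))/9 = -8/9 - 2*D*(-5 + √2*√D)/9)
1/((-417 - 1*(-221))/(g(4) + 470)) = 1/((-417 - 1*(-221))/((-8/9 + (10/9)*4 - 2*√2*4^(3/2)/9) + 470)) = 1/((-417 + 221)/((-8/9 + 40/9 - 2/9*√2*8) + 470)) = 1/(-196/((-8/9 + 40/9 - 16*√2/9) + 470)) = 1/(-196/((32/9 - 16*√2/9) + 470)) = 1/(-196/(4262/9 - 16*√2/9)) = -2131/882 + 4*√2/441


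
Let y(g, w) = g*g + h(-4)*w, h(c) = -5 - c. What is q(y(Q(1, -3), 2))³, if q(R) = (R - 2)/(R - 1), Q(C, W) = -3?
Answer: 125/216 ≈ 0.57870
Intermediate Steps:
y(g, w) = g² - w (y(g, w) = g*g + (-5 - 1*(-4))*w = g² + (-5 + 4)*w = g² - w)
q(R) = (-2 + R)/(-1 + R)
q(y(Q(1, -3), 2))³ = ((-2 + ((-3)² - 1*2))/(-1 + ((-3)² - 1*2)))³ = ((-2 + (9 - 2))/(-1 + (9 - 2)))³ = ((-2 + 7)/(-1 + 7))³ = (5/6)³ = ((⅙)*5)³ = (⅚)³ = 125/216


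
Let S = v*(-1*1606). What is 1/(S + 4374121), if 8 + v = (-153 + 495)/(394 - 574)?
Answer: 5/21950102 ≈ 2.2779e-7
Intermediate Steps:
v = -99/10 (v = -8 + (-153 + 495)/(394 - 574) = -8 + 342/(-180) = -8 + 342*(-1/180) = -8 - 19/10 = -99/10 ≈ -9.9000)
S = 79497/5 (S = -(-99)*1606/10 = -99/10*(-1606) = 79497/5 ≈ 15899.)
1/(S + 4374121) = 1/(79497/5 + 4374121) = 1/(21950102/5) = 5/21950102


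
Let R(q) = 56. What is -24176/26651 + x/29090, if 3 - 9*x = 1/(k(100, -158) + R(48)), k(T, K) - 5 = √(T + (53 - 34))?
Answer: -4559727897625/5026589782524 + √119/943039620 ≈ -0.90712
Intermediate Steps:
k(T, K) = 5 + √(19 + T) (k(T, K) = 5 + √(T + (53 - 34)) = 5 + √(T + 19) = 5 + √(19 + T))
x = ⅓ - 1/(9*(61 + √119)) (x = ⅓ - 1/(9*((5 + √(19 + 100)) + 56)) = ⅓ - 1/(9*((5 + √119) + 56)) = ⅓ - 1/(9*(61 + √119)) ≈ 0.33179)
-24176/26651 + x/29090 = -24176/26651 + (10745/32418 + √119/32418)/29090 = -24176*1/26651 + (10745/32418 + √119/32418)*(1/29090) = -24176/26651 + (2149/188607924 + √119/943039620) = -4559727897625/5026589782524 + √119/943039620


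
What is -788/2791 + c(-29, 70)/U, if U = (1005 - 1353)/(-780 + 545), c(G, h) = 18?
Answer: 1921951/161878 ≈ 11.873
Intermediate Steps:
U = 348/235 (U = -348/(-235) = -348*(-1/235) = 348/235 ≈ 1.4809)
-788/2791 + c(-29, 70)/U = -788/2791 + 18/(348/235) = -788*1/2791 + 18*(235/348) = -788/2791 + 705/58 = 1921951/161878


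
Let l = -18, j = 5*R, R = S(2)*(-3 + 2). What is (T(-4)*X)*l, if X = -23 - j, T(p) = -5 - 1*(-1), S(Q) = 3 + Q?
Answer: 144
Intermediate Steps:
R = -5 (R = (3 + 2)*(-3 + 2) = 5*(-1) = -5)
j = -25 (j = 5*(-5) = -25)
T(p) = -4 (T(p) = -5 + 1 = -4)
X = 2 (X = -23 - 1*(-25) = -23 + 25 = 2)
(T(-4)*X)*l = -4*2*(-18) = -8*(-18) = 144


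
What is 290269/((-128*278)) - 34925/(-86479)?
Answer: -23859401651/3077268736 ≈ -7.7534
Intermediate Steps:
290269/((-128*278)) - 34925/(-86479) = 290269/(-35584) - 34925*(-1/86479) = 290269*(-1/35584) + 34925/86479 = -290269/35584 + 34925/86479 = -23859401651/3077268736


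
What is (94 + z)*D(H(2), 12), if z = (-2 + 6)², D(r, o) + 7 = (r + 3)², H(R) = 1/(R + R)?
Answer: 3135/8 ≈ 391.88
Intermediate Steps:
H(R) = 1/(2*R)
D(r, o) = -7 + (3 + r)² (D(r, o) = -7 + (r + 3)² = -7 + (3 + r)²)
z = 16 (z = 4² = 16)
(94 + z)*D(H(2), 12) = (94 + 16)*(-7 + (3 + (½)/2)²) = 110*(-7 + (3 + (½)*(½))²) = 110*(-7 + (3 + ¼)²) = 110*(-7 + (13/4)²) = 110*(-7 + 169/16) = 110*(57/16) = 3135/8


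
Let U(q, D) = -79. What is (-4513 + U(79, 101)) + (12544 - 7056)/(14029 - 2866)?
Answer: -51255008/11163 ≈ -4591.5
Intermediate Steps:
(-4513 + U(79, 101)) + (12544 - 7056)/(14029 - 2866) = (-4513 - 79) + (12544 - 7056)/(14029 - 2866) = -4592 + 5488/11163 = -51255008/11163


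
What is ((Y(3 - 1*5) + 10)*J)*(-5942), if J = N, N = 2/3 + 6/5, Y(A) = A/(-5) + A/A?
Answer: -3161144/25 ≈ -1.2645e+5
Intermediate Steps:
Y(A) = 1 - A/5 (Y(A) = A*(-1/5) + 1 = -A/5 + 1 = 1 - A/5)
N = 28/15 (N = 2*(1/3) + 6*(1/5) = 2/3 + 6/5 = 28/15 ≈ 1.8667)
J = 28/15 ≈ 1.8667
((Y(3 - 1*5) + 10)*J)*(-5942) = (((1 - (3 - 1*5)/5) + 10)*(28/15))*(-5942) = (((1 - (3 - 5)/5) + 10)*(28/15))*(-5942) = (((1 - 1/5*(-2)) + 10)*(28/15))*(-5942) = (((1 + 2/5) + 10)*(28/15))*(-5942) = ((7/5 + 10)*(28/15))*(-5942) = ((57/5)*(28/15))*(-5942) = (532/25)*(-5942) = -3161144/25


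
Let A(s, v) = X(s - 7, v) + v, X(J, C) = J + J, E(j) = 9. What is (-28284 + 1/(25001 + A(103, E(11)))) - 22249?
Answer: -1273532665/25202 ≈ -50533.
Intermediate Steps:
X(J, C) = 2*J
A(s, v) = -14 + v + 2*s (A(s, v) = 2*(s - 7) + v = 2*(-7 + s) + v = (-14 + 2*s) + v = -14 + v + 2*s)
(-28284 + 1/(25001 + A(103, E(11)))) - 22249 = (-28284 + 1/(25001 + (-14 + 9 + 2*103))) - 22249 = (-28284 + 1/(25001 + (-14 + 9 + 206))) - 22249 = (-28284 + 1/(25001 + 201)) - 22249 = (-28284 + 1/25202) - 22249 = -712813367/25202 - 22249 = -1273532665/25202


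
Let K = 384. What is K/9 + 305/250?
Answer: 6583/150 ≈ 43.887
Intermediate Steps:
K/9 + 305/250 = 384/9 + 305/250 = 384*(⅑) + 305*(1/250) = 128/3 + 61/50 = 6583/150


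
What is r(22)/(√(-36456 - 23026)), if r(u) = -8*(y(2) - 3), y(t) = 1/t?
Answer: -10*I*√59482/29741 ≈ -0.082004*I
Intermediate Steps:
y(t) = 1/t
r(u) = 20 (r(u) = -8*(1/2 - 3) = -8*(½ - 3) = -8*(-5/2) = 20)
r(22)/(√(-36456 - 23026)) = 20/(√(-36456 - 23026)) = 20/(√(-59482)) = 20/((I*√59482)) = 20*(-I*√59482/59482) = -10*I*√59482/29741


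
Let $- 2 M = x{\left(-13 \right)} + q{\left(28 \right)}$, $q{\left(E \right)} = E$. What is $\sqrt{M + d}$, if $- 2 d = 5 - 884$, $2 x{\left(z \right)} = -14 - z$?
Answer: $\frac{\sqrt{1703}}{2} \approx 20.634$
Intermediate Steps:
$x{\left(z \right)} = -7 - \frac{z}{2}$ ($x{\left(z \right)} = \frac{-14 - z}{2} = -7 - \frac{z}{2}$)
$d = \frac{879}{2}$ ($d = - \frac{5 - 884}{2} = \left(- \frac{1}{2}\right) \left(-879\right) = \frac{879}{2} \approx 439.5$)
$M = - \frac{55}{4}$ ($M = - \frac{\left(-7 - - \frac{13}{2}\right) + 28}{2} = - \frac{\left(-7 + \frac{13}{2}\right) + 28}{2} = - \frac{- \frac{1}{2} + 28}{2} = \left(- \frac{1}{2}\right) \frac{55}{2} = - \frac{55}{4} \approx -13.75$)
$\sqrt{M + d} = \sqrt{- \frac{55}{4} + \frac{879}{2}} = \sqrt{\frac{1703}{4}} = \frac{\sqrt{1703}}{2}$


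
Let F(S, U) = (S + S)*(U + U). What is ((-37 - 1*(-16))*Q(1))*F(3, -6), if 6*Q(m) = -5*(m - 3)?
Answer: 2520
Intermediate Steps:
F(S, U) = 4*S*U (F(S, U) = (2*S)*(2*U) = 4*S*U)
Q(m) = 5/2 - 5*m/6 (Q(m) = (-5*(m - 3))/6 = (-5*(-3 + m))/6 = (15 - 5*m)/6 = 5/2 - 5*m/6)
((-37 - 1*(-16))*Q(1))*F(3, -6) = ((-37 - 1*(-16))*(5/2 - ⅚*1))*(4*3*(-6)) = ((-37 + 16)*(5/2 - ⅚))*(-72) = -21*5/3*(-72) = -35*(-72) = 2520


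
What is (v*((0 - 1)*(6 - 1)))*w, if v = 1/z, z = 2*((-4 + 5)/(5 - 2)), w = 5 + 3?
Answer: -60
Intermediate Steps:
w = 8
z = ⅔ (z = 2*(1/3) = 2*(1*(⅓)) = 2*(⅓) = ⅔ ≈ 0.66667)
v = 3/2 (v = 1/(⅔) = 3/2 ≈ 1.5000)
(v*((0 - 1)*(6 - 1)))*w = (3*((0 - 1)*(6 - 1))/2)*8 = (3*(-1*5)/2)*8 = ((3/2)*(-5))*8 = -15/2*8 = -60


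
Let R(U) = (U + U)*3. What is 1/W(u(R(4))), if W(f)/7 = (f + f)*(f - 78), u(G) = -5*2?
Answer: 1/12320 ≈ 8.1169e-5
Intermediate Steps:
R(U) = 6*U (R(U) = (2*U)*3 = 6*U)
u(G) = -10
W(f) = 14*f*(-78 + f) (W(f) = 7*((f + f)*(f - 78)) = 7*((2*f)*(-78 + f)) = 7*(2*f*(-78 + f)) = 14*f*(-78 + f))
1/W(u(R(4))) = 1/(14*(-10)*(-78 - 10)) = 1/(14*(-10)*(-88)) = 1/12320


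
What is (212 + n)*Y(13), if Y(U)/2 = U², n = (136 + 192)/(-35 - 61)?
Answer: 423007/6 ≈ 70501.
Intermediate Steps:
n = -41/12 (n = 328/(-96) = 328*(-1/96) = -41/12 ≈ -3.4167)
Y(U) = 2*U²
(212 + n)*Y(13) = (212 - 41/12)*(2*13²) = 2503*(2*169)/12 = (2503/12)*338 = 423007/6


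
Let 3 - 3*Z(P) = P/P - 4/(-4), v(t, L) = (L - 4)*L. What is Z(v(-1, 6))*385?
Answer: 385/3 ≈ 128.33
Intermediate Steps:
v(t, L) = L*(-4 + L) (v(t, L) = (-4 + L)*L = L*(-4 + L))
Z(P) = ⅓ (Z(P) = 1 - (P/P - 4/(-4))/3 = 1 - (1 - 4*(-¼))/3 = 1 - (1 + 1)/3 = 1 - ⅓*2 = 1 - ⅔ = ⅓)
Z(v(-1, 6))*385 = (⅓)*385 = 385/3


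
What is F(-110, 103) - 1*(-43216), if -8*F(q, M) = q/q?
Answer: 345727/8 ≈ 43216.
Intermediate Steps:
F(q, M) = -⅛ (F(q, M) = -q/(8*q) = -⅛*1 = -⅛)
F(-110, 103) - 1*(-43216) = -⅛ - 1*(-43216) = -⅛ + 43216 = 345727/8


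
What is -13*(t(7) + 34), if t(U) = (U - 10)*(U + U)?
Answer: 104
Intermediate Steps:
t(U) = 2*U*(-10 + U) (t(U) = (-10 + U)*(2*U) = 2*U*(-10 + U))
-13*(t(7) + 34) = -13*(2*7*(-10 + 7) + 34) = -13*(2*7*(-3) + 34) = -13*(-42 + 34) = -13*(-8) = 104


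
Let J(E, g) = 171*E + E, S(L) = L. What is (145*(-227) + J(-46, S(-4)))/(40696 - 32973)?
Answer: -40827/7723 ≈ -5.2864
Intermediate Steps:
J(E, g) = 172*E
(145*(-227) + J(-46, S(-4)))/(40696 - 32973) = (145*(-227) + 172*(-46))/(40696 - 32973) = (-32915 - 7912)/7723 = -40827*1/7723 = -40827/7723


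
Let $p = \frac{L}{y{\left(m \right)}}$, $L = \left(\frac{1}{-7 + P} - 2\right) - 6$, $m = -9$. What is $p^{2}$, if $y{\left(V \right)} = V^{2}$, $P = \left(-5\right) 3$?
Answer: $\frac{3481}{352836} \approx 0.0098658$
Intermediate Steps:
$P = -15$
$L = - \frac{177}{22}$ ($L = \left(\frac{1}{-7 - 15} - 2\right) - 6 = \left(\frac{1}{-22} - 2\right) - 6 = \left(- \frac{1}{22} - 2\right) - 6 = - \frac{45}{22} - 6 = - \frac{177}{22} \approx -8.0455$)
$p = - \frac{59}{594}$ ($p = - \frac{177}{22 \left(-9\right)^{2}} = - \frac{177}{22 \cdot 81} = \left(- \frac{177}{22}\right) \frac{1}{81} = - \frac{59}{594} \approx -0.099327$)
$p^{2} = \left(- \frac{59}{594}\right)^{2} = \frac{3481}{352836}$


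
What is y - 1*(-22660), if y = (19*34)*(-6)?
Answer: 18784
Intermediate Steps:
y = -3876 (y = 646*(-6) = -3876)
y - 1*(-22660) = -3876 - 1*(-22660) = -3876 + 22660 = 18784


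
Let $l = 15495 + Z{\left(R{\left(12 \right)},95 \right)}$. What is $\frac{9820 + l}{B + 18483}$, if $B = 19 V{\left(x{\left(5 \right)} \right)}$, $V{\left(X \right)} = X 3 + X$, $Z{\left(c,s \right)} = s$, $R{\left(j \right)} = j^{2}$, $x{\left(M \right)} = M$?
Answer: $\frac{25410}{18863} \approx 1.3471$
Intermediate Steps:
$V{\left(X \right)} = 4 X$ ($V{\left(X \right)} = 3 X + X = 4 X$)
$l = 15590$ ($l = 15495 + 95 = 15590$)
$B = 380$ ($B = 19 \cdot 4 \cdot 5 = 19 \cdot 20 = 380$)
$\frac{9820 + l}{B + 18483} = \frac{9820 + 15590}{380 + 18483} = \frac{25410}{18863}$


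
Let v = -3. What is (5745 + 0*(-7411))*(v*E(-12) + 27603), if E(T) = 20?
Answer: 158234535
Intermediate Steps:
(5745 + 0*(-7411))*(v*E(-12) + 27603) = (5745 + 0*(-7411))*(-3*20 + 27603) = (5745 + 0)*(-60 + 27603) = 5745*27543 = 158234535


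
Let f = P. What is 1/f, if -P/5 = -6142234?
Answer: 1/30711170 ≈ 3.2561e-8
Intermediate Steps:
P = 30711170 (P = -5*(-6142234) = 30711170)
f = 30711170
1/f = 1/30711170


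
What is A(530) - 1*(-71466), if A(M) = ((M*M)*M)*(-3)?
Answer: -446559534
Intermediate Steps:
A(M) = -3*M³ (A(M) = (M²*M)*(-3) = M³*(-3) = -3*M³)
A(530) - 1*(-71466) = -3*530³ - 1*(-71466) = -3*148877000 + 71466 = -446631000 + 71466 = -446559534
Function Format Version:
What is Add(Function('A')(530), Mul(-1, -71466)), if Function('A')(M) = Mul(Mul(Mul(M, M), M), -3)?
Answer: -446559534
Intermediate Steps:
Function('A')(M) = Mul(-3, Pow(M, 3)) (Function('A')(M) = Mul(Mul(Pow(M, 2), M), -3) = Mul(Pow(M, 3), -3) = Mul(-3, Pow(M, 3)))
Add(Function('A')(530), Mul(-1, -71466)) = Add(Mul(-3, Pow(530, 3)), Mul(-1, -71466)) = Add(Mul(-3, 148877000), 71466) = Add(-446631000, 71466) = -446559534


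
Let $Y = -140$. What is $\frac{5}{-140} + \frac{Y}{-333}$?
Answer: $\frac{3587}{9324} \approx 0.38471$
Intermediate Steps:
$\frac{5}{-140} + \frac{Y}{-333} = \frac{5}{-140} - \frac{140}{-333} = 5 \left(- \frac{1}{140}\right) - - \frac{140}{333} = - \frac{1}{28} + \frac{140}{333} = \frac{3587}{9324}$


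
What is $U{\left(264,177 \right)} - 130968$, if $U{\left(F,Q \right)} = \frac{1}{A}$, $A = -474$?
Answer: $- \frac{62078833}{474} \approx -1.3097 \cdot 10^{5}$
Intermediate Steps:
$U{\left(F,Q \right)} = - \frac{1}{474}$ ($U{\left(F,Q \right)} = \frac{1}{-474} = - \frac{1}{474}$)
$U{\left(264,177 \right)} - 130968 = - \frac{1}{474} - 130968 = - \frac{62078833}{474}$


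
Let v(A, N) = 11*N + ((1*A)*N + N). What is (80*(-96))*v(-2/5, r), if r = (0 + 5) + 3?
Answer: -712704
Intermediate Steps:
r = 8 (r = 5 + 3 = 8)
v(A, N) = 12*N + A*N (v(A, N) = 11*N + (A*N + N) = 11*N + (N + A*N) = 12*N + A*N)
(80*(-96))*v(-2/5, r) = (80*(-96))*(8*(12 - 2/5)) = -61440*(12 - 2*⅕) = -61440*(12 - ⅖) = -61440*58/5 = -7680*464/5 = -712704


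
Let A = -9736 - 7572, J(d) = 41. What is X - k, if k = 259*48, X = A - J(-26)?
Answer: -29781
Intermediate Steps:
A = -17308
X = -17349 (X = -17308 - 1*41 = -17308 - 41 = -17349)
k = 12432
X - k = -17349 - 1*12432 = -17349 - 12432 = -29781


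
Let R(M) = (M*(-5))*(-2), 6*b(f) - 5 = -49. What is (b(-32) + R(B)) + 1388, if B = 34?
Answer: 5162/3 ≈ 1720.7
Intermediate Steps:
b(f) = -22/3 (b(f) = 5/6 + (1/6)*(-49) = 5/6 - 49/6 = -22/3)
R(M) = 10*M (R(M) = -5*M*(-2) = 10*M)
(b(-32) + R(B)) + 1388 = (-22/3 + 10*34) + 1388 = (-22/3 + 340) + 1388 = 998/3 + 1388 = 5162/3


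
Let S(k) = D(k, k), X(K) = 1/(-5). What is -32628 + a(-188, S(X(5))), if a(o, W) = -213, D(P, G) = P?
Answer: -32841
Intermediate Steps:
X(K) = -1/5
S(k) = k
-32628 + a(-188, S(X(5))) = -32628 - 213 = -32841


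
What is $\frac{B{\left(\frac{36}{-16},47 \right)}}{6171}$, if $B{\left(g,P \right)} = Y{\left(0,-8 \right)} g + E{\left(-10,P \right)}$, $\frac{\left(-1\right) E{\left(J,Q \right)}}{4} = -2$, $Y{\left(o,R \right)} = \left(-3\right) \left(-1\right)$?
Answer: $\frac{5}{24684} \approx 0.00020256$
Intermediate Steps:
$Y{\left(o,R \right)} = 3$
$E{\left(J,Q \right)} = 8$ ($E{\left(J,Q \right)} = \left(-4\right) \left(-2\right) = 8$)
$B{\left(g,P \right)} = 8 + 3 g$ ($B{\left(g,P \right)} = 3 g + 8 = 8 + 3 g$)
$\frac{B{\left(\frac{36}{-16},47 \right)}}{6171} = \frac{8 + 3 \frac{36}{-16}}{6171} = \left(8 + 3 \cdot 36 \left(- \frac{1}{16}\right)\right) \frac{1}{6171} = \left(8 + 3 \left(- \frac{9}{4}\right)\right) \frac{1}{6171} = \left(8 - \frac{27}{4}\right) \frac{1}{6171} = \frac{5}{4} \cdot \frac{1}{6171} = \frac{5}{24684}$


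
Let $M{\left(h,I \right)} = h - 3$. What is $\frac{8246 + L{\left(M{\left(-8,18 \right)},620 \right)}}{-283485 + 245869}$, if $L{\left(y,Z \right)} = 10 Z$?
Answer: $- \frac{7223}{18808} \approx -0.38404$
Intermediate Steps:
$M{\left(h,I \right)} = -3 + h$
$\frac{8246 + L{\left(M{\left(-8,18 \right)},620 \right)}}{-283485 + 245869} = \frac{8246 + 10 \cdot 620}{-283485 + 245869} = \frac{8246 + 6200}{-37616} = 14446 \left(- \frac{1}{37616}\right) = - \frac{7223}{18808}$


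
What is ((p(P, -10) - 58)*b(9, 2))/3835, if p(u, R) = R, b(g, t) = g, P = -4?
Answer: -612/3835 ≈ -0.15958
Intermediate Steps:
((p(P, -10) - 58)*b(9, 2))/3835 = ((-10 - 58)*9)/3835 = -68*9*(1/3835) = -612*1/3835 = -612/3835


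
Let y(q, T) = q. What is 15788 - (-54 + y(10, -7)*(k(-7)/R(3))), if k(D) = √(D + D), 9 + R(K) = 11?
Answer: 15842 - 5*I*√14 ≈ 15842.0 - 18.708*I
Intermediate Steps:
R(K) = 2 (R(K) = -9 + 11 = 2)
k(D) = √2*√D (k(D) = √(2*D) = √2*√D)
15788 - (-54 + y(10, -7)*(k(-7)/R(3))) = 15788 - (-54 + 10*((√2*√(-7))/2)) = 15788 - (-54 + 10*((√2*(I*√7))*(½))) = 15788 - (-54 + 10*((I*√14)*(½))) = 15788 - (-54 + 10*(I*√14/2)) = 15788 - (-54 + 5*I*√14) = 15788 + (54 - 5*I*√14) = 15842 - 5*I*√14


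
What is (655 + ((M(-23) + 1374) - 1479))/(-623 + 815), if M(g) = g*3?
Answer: 481/192 ≈ 2.5052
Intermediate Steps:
M(g) = 3*g
(655 + ((M(-23) + 1374) - 1479))/(-623 + 815) = (655 + ((3*(-23) + 1374) - 1479))/(-623 + 815) = (655 + ((-69 + 1374) - 1479))/192 = (655 + (1305 - 1479))*(1/192) = (655 - 174)*(1/192) = 481*(1/192) = 481/192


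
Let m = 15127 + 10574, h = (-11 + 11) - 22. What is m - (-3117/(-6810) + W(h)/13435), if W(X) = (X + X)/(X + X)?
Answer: 156760200243/6099490 ≈ 25701.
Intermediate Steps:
h = -22 (h = 0 - 22 = -22)
W(X) = 1 (W(X) = (2*X)/((2*X)) = (2*X)*(1/(2*X)) = 1)
m = 25701
m - (-3117/(-6810) + W(h)/13435) = 25701 - (-3117/(-6810) + 1/13435) = 25701 - (-3117*(-1/6810) + 1*(1/13435)) = 25701 - (1039/2270 + 1/13435) = 25701 - 1*2792247/6099490 = 25701 - 2792247/6099490 = 156760200243/6099490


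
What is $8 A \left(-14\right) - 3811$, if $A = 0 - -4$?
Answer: $-4259$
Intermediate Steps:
$A = 4$ ($A = 0 + 4 = 4$)
$8 A \left(-14\right) - 3811 = 8 \cdot 4 \left(-14\right) - 3811 = 32 \left(-14\right) - 3811 = -448 - 3811 = -4259$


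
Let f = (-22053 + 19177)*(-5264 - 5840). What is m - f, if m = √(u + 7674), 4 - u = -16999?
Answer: -31935104 + √24677 ≈ -3.1935e+7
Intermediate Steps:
u = 17003 (u = 4 - 1*(-16999) = 4 + 16999 = 17003)
m = √24677 (m = √(17003 + 7674) = √24677 ≈ 157.09)
f = 31935104 (f = -2876*(-11104) = 31935104)
m - f = √24677 - 1*31935104 = √24677 - 31935104 = -31935104 + √24677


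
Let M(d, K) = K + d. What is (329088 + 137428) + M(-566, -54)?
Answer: 465896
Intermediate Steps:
(329088 + 137428) + M(-566, -54) = (329088 + 137428) + (-54 - 566) = 466516 - 620 = 465896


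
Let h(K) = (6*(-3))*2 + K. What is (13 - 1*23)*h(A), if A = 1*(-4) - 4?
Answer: 440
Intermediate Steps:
A = -8 (A = -4 - 4 = -8)
h(K) = -36 + K (h(K) = -18*2 + K = -36 + K)
(13 - 1*23)*h(A) = (13 - 1*23)*(-36 - 8) = (13 - 23)*(-44) = -10*(-44) = 440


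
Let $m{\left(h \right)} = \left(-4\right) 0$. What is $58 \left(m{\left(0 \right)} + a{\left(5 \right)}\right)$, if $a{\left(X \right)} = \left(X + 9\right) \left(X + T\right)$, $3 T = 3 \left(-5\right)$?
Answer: $0$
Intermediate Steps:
$m{\left(h \right)} = 0$
$T = -5$ ($T = \frac{3 \left(-5\right)}{3} = \frac{1}{3} \left(-15\right) = -5$)
$a{\left(X \right)} = \left(-5 + X\right) \left(9 + X\right)$ ($a{\left(X \right)} = \left(X + 9\right) \left(X - 5\right) = \left(9 + X\right) \left(-5 + X\right) = \left(-5 + X\right) \left(9 + X\right)$)
$58 \left(m{\left(0 \right)} + a{\left(5 \right)}\right) = 58 \left(0 + \left(-45 + 5^{2} + 4 \cdot 5\right)\right) = 58 \left(0 + \left(-45 + 25 + 20\right)\right) = 58 \left(0 + 0\right) = 58 \cdot 0 = 0$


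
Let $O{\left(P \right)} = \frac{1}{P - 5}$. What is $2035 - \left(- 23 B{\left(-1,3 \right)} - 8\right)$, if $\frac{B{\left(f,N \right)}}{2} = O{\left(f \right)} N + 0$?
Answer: $2020$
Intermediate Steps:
$O{\left(P \right)} = \frac{1}{-5 + P}$
$B{\left(f,N \right)} = \frac{2 N}{-5 + f}$ ($B{\left(f,N \right)} = 2 \left(\frac{N}{-5 + f} + 0\right) = 2 \frac{N}{-5 + f} = \frac{2 N}{-5 + f}$)
$2035 - \left(- 23 B{\left(-1,3 \right)} - 8\right) = 2035 - \left(- 23 \cdot 2 \cdot 3 \frac{1}{-5 - 1} - 8\right) = 2035 - \left(- 23 \cdot 2 \cdot 3 \frac{1}{-6} - 8\right) = 2035 - \left(- 23 \cdot 2 \cdot 3 \left(- \frac{1}{6}\right) - 8\right) = 2035 - \left(\left(-23\right) \left(-1\right) - 8\right) = 2035 - \left(23 - 8\right) = 2035 - 15 = 2020$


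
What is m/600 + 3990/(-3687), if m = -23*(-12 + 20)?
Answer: -128017/92175 ≈ -1.3888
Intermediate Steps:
m = -184 (m = -23*8 = -184)
m/600 + 3990/(-3687) = -184/600 + 3990/(-3687) = -184*1/600 + 3990*(-1/3687) = -23/75 - 1330/1229 = -128017/92175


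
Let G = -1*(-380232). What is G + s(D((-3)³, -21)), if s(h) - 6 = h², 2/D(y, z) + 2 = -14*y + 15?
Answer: 58131165682/152881 ≈ 3.8024e+5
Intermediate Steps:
D(y, z) = 2/(13 - 14*y) (D(y, z) = 2/(-2 + (-14*y + 15)) = 2/(-2 + (15 - 14*y)) = 2/(13 - 14*y))
G = 380232
s(h) = 6 + h²
G + s(D((-3)³, -21)) = 380232 + (6 + (-2/(-13 + 14*(-3)³))²) = 380232 + (6 + (-2/(-13 + 14*(-27)))²) = 380232 + (6 + (-2/(-13 - 378))²) = 380232 + (6 + (-2/(-391))²) = 380232 + (6 + (-2*(-1/391))²) = 380232 + (6 + (2/391)²) = 380232 + (6 + 4/152881) = 380232 + 917290/152881 = 58131165682/152881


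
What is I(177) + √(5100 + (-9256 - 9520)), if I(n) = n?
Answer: 177 + 2*I*√3419 ≈ 177.0 + 116.94*I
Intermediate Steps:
I(177) + √(5100 + (-9256 - 9520)) = 177 + √(5100 + (-9256 - 9520)) = 177 + √(5100 - 18776) = 177 + √(-13676) = 177 + 2*I*√3419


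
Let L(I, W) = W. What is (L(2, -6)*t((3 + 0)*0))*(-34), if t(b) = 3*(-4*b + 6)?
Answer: 3672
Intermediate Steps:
t(b) = 18 - 12*b (t(b) = 3*(6 - 4*b) = 18 - 12*b)
(L(2, -6)*t((3 + 0)*0))*(-34) = -6*(18 - 12*(3 + 0)*0)*(-34) = -6*(18 - 36*0)*(-34) = -6*(18 - 12*0)*(-34) = -6*(18 + 0)*(-34) = -6*18*(-34) = -108*(-34) = 3672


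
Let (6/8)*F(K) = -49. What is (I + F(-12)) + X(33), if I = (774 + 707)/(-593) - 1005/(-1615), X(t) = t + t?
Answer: -694432/574617 ≈ -1.2085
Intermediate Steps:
F(K) = -196/3 (F(K) = (4/3)*(-49) = -196/3)
X(t) = 2*t
I = -359170/191539 (I = 1481*(-1/593) - 1005*(-1/1615) = -1481/593 + 201/323 = -359170/191539 ≈ -1.8752)
(I + F(-12)) + X(33) = (-359170/191539 - 196/3) + 2*33 = -38619154/574617 + 66 = -694432/574617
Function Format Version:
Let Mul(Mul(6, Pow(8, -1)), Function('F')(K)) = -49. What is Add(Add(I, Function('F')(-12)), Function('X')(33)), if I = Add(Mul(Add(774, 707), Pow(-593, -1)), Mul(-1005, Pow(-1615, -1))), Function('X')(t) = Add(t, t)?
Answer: Rational(-694432, 574617) ≈ -1.2085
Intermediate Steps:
Function('F')(K) = Rational(-196, 3) (Function('F')(K) = Mul(Rational(4, 3), -49) = Rational(-196, 3))
Function('X')(t) = Mul(2, t)
I = Rational(-359170, 191539) (I = Add(Mul(1481, Rational(-1, 593)), Mul(-1005, Rational(-1, 1615))) = Add(Rational(-1481, 593), Rational(201, 323)) = Rational(-359170, 191539) ≈ -1.8752)
Add(Add(I, Function('F')(-12)), Function('X')(33)) = Add(Add(Rational(-359170, 191539), Rational(-196, 3)), Mul(2, 33)) = Add(Rational(-38619154, 574617), 66) = Rational(-694432, 574617)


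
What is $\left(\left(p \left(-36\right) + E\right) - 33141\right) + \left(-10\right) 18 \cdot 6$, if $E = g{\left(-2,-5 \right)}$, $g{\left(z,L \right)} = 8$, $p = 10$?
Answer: $-34573$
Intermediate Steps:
$E = 8$
$\left(\left(p \left(-36\right) + E\right) - 33141\right) + \left(-10\right) 18 \cdot 6 = \left(\left(10 \left(-36\right) + 8\right) - 33141\right) + \left(-10\right) 18 \cdot 6 = \left(\left(-360 + 8\right) - 33141\right) - 1080 = \left(-352 - 33141\right) - 1080 = -33493 - 1080 = -34573$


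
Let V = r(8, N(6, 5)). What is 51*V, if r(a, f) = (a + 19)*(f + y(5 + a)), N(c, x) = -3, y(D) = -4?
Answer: -9639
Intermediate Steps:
r(a, f) = (-4 + f)*(19 + a) (r(a, f) = (a + 19)*(f - 4) = (19 + a)*(-4 + f) = (-4 + f)*(19 + a))
V = -189 (V = -76 - 4*8 + 19*(-3) + 8*(-3) = -76 - 32 - 57 - 24 = -189)
51*V = 51*(-189) = -9639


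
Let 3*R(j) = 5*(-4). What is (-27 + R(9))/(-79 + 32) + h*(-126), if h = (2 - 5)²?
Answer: -159793/141 ≈ -1133.3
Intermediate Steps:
R(j) = -20/3 (R(j) = (5*(-4))/3 = (⅓)*(-20) = -20/3)
h = 9 (h = (-3)² = 9)
(-27 + R(9))/(-79 + 32) + h*(-126) = (-27 - 20/3)/(-79 + 32) + 9*(-126) = -101/3/(-47) - 1134 = -101/3*(-1/47) - 1134 = 101/141 - 1134 = -159793/141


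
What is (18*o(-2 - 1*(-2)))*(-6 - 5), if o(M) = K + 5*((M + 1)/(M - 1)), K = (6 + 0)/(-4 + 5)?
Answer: -198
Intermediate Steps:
K = 6 (K = 6/1 = 6*1 = 6)
o(M) = 6 + 5*(1 + M)/(-1 + M) (o(M) = 6 + 5*((M + 1)/(M - 1)) = 6 + 5*((1 + M)/(-1 + M)) = 6 + 5*(1 + M)/(-1 + M))
(18*o(-2 - 1*(-2)))*(-6 - 5) = (18*((-1 + 11*(-2 - 1*(-2)))/(-1 + (-2 - 1*(-2)))))*(-6 - 5) = (18*((-1 + 11*(-2 + 2))/(-1 + (-2 + 2))))*(-11) = (18*((-1 + 11*0)/(-1 + 0)))*(-11) = (18*((-1 + 0)/(-1)))*(-11) = (18*(-1*(-1)))*(-11) = (18*1)*(-11) = 18*(-11) = -198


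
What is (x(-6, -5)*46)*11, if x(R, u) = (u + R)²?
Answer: 61226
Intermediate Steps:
x(R, u) = (R + u)²
(x(-6, -5)*46)*11 = ((-6 - 5)²*46)*11 = ((-11)²*46)*11 = (121*46)*11 = 5566*11 = 61226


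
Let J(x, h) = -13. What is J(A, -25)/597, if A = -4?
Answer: -13/597 ≈ -0.021776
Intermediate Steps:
J(A, -25)/597 = -13/597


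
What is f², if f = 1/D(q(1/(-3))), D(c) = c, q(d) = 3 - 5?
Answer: ¼ ≈ 0.25000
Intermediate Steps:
q(d) = -2
f = -½ (f = 1/(-2) = -½ ≈ -0.50000)
f² = (-½)² = ¼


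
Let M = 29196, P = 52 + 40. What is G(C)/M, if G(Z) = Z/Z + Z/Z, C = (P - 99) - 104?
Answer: 1/14598 ≈ 6.8503e-5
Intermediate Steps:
P = 92
C = -111 (C = (92 - 99) - 104 = -7 - 104 = -111)
G(Z) = 2 (G(Z) = 1 + 1 = 2)
G(C)/M = 2/29196 = 2*(1/29196) = 1/14598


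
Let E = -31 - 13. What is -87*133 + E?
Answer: -11615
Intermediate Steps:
E = -44
-87*133 + E = -87*133 - 44 = -11571 - 44 = -11615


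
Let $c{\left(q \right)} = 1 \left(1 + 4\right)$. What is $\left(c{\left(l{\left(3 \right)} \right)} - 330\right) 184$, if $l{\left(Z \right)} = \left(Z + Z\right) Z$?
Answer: $-59800$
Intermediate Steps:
$l{\left(Z \right)} = 2 Z^{2}$ ($l{\left(Z \right)} = 2 Z Z = 2 Z^{2}$)
$c{\left(q \right)} = 5$ ($c{\left(q \right)} = 1 \cdot 5 = 5$)
$\left(c{\left(l{\left(3 \right)} \right)} - 330\right) 184 = \left(5 - 330\right) 184 = \left(-325\right) 184 = -59800$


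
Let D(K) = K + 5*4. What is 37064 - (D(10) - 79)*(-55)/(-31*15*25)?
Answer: 86174339/2325 ≈ 37064.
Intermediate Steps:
D(K) = 20 + K (D(K) = K + 20 = 20 + K)
37064 - (D(10) - 79)*(-55)/(-31*15*25) = 37064 - ((20 + 10) - 79)*(-55)/(-31*15*25) = 37064 - (30 - 79)*(-55)/((-465*25)) = 37064 - (-49*(-55))/(-11625) = 37064 - 2695*(-1)/11625 = 37064 - 1*(-539/2325) = 37064 + 539/2325 = 86174339/2325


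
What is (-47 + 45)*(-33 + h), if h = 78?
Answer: -90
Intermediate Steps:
(-47 + 45)*(-33 + h) = (-47 + 45)*(-33 + 78) = -2*45 = -90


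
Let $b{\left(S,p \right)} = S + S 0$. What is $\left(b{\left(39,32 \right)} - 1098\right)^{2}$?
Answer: $1121481$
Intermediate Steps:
$b{\left(S,p \right)} = S$ ($b{\left(S,p \right)} = S + 0 = S$)
$\left(b{\left(39,32 \right)} - 1098\right)^{2} = \left(39 - 1098\right)^{2} = \left(-1059\right)^{2} = 1121481$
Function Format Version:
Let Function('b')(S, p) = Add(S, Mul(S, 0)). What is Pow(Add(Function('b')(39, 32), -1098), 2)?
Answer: 1121481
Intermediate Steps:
Function('b')(S, p) = S (Function('b')(S, p) = Add(S, 0) = S)
Pow(Add(Function('b')(39, 32), -1098), 2) = Pow(Add(39, -1098), 2) = Pow(-1059, 2) = 1121481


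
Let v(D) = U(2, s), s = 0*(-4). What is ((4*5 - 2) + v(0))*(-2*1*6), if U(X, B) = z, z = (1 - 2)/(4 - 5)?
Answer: -228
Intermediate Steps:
s = 0
z = 1 (z = -1/(-1) = -1*(-1) = 1)
U(X, B) = 1
v(D) = 1
((4*5 - 2) + v(0))*(-2*1*6) = ((4*5 - 2) + 1)*(-2*1*6) = ((20 - 2) + 1)*(-2*6) = (18 + 1)*(-12) = 19*(-12) = -228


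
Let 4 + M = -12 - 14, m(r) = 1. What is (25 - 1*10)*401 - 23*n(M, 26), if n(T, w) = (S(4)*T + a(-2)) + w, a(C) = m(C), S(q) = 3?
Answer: 7464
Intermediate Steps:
a(C) = 1
M = -30 (M = -4 + (-12 - 14) = -4 - 26 = -30)
n(T, w) = 1 + w + 3*T (n(T, w) = (3*T + 1) + w = (1 + 3*T) + w = 1 + w + 3*T)
(25 - 1*10)*401 - 23*n(M, 26) = (25 - 1*10)*401 - 23*(1 + 26 + 3*(-30)) = (25 - 10)*401 - 23*(1 + 26 - 90) = 15*401 - 23*(-63) = 6015 + 1449 = 7464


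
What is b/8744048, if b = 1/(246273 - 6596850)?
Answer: -1/55529750115696 ≈ -1.8008e-14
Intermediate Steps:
b = -1/6350577 (b = 1/(-6350577) = -1/6350577 ≈ -1.5747e-7)
b/8744048 = -1/6350577/8744048 = -1/6350577*1/8744048 = -1/55529750115696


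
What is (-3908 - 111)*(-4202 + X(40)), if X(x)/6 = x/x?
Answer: 16863724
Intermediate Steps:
X(x) = 6 (X(x) = 6*(x/x) = 6*1 = 6)
(-3908 - 111)*(-4202 + X(40)) = (-3908 - 111)*(-4202 + 6) = -4019*(-4196) = 16863724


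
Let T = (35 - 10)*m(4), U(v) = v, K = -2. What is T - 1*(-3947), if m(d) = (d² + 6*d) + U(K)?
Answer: 4897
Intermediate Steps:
m(d) = -2 + d² + 6*d (m(d) = (d² + 6*d) - 2 = -2 + d² + 6*d)
T = 950 (T = (35 - 10)*(-2 + 4² + 6*4) = 25*(-2 + 16 + 24) = 25*38 = 950)
T - 1*(-3947) = 950 - 1*(-3947) = 950 + 3947 = 4897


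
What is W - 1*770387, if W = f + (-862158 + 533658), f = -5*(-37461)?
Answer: -911582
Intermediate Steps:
f = 187305
W = -141195 (W = 187305 + (-862158 + 533658) = 187305 - 328500 = -141195)
W - 1*770387 = -141195 - 1*770387 = -141195 - 770387 = -911582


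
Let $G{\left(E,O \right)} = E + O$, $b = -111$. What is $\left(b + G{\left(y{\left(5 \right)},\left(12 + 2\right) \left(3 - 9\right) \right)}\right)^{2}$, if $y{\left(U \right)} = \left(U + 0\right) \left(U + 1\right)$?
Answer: $27225$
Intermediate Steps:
$y{\left(U \right)} = U \left(1 + U\right)$
$\left(b + G{\left(y{\left(5 \right)},\left(12 + 2\right) \left(3 - 9\right) \right)}\right)^{2} = \left(-111 + \left(5 \left(1 + 5\right) + \left(12 + 2\right) \left(3 - 9\right)\right)\right)^{2} = \left(-111 + \left(5 \cdot 6 + 14 \left(-6\right)\right)\right)^{2} = \left(-111 + \left(30 - 84\right)\right)^{2} = \left(-111 - 54\right)^{2} = \left(-165\right)^{2} = 27225$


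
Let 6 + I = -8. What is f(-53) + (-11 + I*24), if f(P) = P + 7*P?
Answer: -771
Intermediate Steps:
I = -14 (I = -6 - 8 = -14)
f(P) = 8*P
f(-53) + (-11 + I*24) = 8*(-53) + (-11 - 14*24) = -424 + (-11 - 336) = -424 - 347 = -771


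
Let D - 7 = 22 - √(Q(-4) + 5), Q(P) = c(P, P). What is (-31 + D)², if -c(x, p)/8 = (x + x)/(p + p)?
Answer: (2 + I*√3)² ≈ 1.0 + 6.9282*I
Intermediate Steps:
c(x, p) = -8*x/p (c(x, p) = -8*(x + x)/(p + p) = -8*2*x/(2*p) = -8*2*x*1/(2*p) = -8*x/p)
Q(P) = -8 (Q(P) = -8*P/P = -8)
D = 29 - I*√3 (D = 7 + (22 - √(-8 + 5)) = 7 + (22 - √(-3)) = 7 + (22 - I*√3) = 29 - I*√3 ≈ 29.0 - 1.732*I)
(-31 + D)² = (-31 + (29 - I*√3))² = (-2 - I*√3)²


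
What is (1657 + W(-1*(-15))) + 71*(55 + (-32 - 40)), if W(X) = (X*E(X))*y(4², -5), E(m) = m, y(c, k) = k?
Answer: -675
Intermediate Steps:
W(X) = -5*X² (W(X) = (X*X)*(-5) = X²*(-5) = -5*X²)
(1657 + W(-1*(-15))) + 71*(55 + (-32 - 40)) = (1657 - 5*(-1*(-15))²) + 71*(55 + (-32 - 40)) = (1657 - 5*15²) + 71*(55 - 72) = (1657 - 5*225) + 71*(-17) = (1657 - 1125) - 1207 = 532 - 1207 = -675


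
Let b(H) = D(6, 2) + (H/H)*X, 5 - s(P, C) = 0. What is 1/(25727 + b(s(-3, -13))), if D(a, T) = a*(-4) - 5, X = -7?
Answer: 1/25691 ≈ 3.8924e-5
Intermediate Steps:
s(P, C) = 5 (s(P, C) = 5 - 1*0 = 5 + 0 = 5)
D(a, T) = -5 - 4*a (D(a, T) = -4*a - 5 = -5 - 4*a)
b(H) = -36 (b(H) = (-5 - 4*6) + (H/H)*(-7) = (-5 - 24) + 1*(-7) = -29 - 7 = -36)
1/(25727 + b(s(-3, -13))) = 1/(25727 - 36) = 1/25691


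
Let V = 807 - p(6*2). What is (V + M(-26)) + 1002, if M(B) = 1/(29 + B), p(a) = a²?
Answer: 4996/3 ≈ 1665.3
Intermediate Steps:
V = 663 (V = 807 - (6*2)² = 807 - 1*12² = 807 - 1*144 = 807 - 144 = 663)
(V + M(-26)) + 1002 = (663 + 1/(29 - 26)) + 1002 = (663 + 1/3) + 1002 = (663 + ⅓) + 1002 = 1990/3 + 1002 = 4996/3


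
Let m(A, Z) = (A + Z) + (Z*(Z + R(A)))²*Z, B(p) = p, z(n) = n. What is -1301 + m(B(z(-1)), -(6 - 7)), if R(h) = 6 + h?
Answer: -1265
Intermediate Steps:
m(A, Z) = A + Z + Z³*(6 + A + Z)² (m(A, Z) = (A + Z) + (Z*(Z + (6 + A)))²*Z = (A + Z) + (Z*(6 + A + Z))²*Z = (A + Z) + (Z²*(6 + A + Z)²)*Z = (A + Z) + Z³*(6 + A + Z)² = A + Z + Z³*(6 + A + Z)²)
-1301 + m(B(z(-1)), -(6 - 7)) = -1301 + (-1 - (6 - 7) + (-(6 - 7))³*(6 - 1 - (6 - 7))²) = -1301 + (-1 - 1*(-1) + (-1*(-1))³*(6 - 1 - 1*(-1))²) = -1301 + (-1 + 1 + 1³*(6 - 1 + 1)²) = -1301 + (-1 + 1 + 1*6²) = -1301 + (-1 + 1 + 1*36) = -1301 + (-1 + 1 + 36) = -1301 + 36 = -1265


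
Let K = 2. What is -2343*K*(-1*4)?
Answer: 18744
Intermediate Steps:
-2343*K*(-1*4) = -4686*(-1*4) = -4686*(-4) = -2343*(-8) = 18744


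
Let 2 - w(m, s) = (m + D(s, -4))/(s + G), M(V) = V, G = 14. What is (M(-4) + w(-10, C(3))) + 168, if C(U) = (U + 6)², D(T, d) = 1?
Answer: 15779/95 ≈ 166.09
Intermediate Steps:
C(U) = (6 + U)²
w(m, s) = 2 - (1 + m)/(14 + s) (w(m, s) = 2 - (m + 1)/(s + 14) = 2 - (1 + m)/(14 + s))
(M(-4) + w(-10, C(3))) + 168 = (-4 + (27 - 1*(-10) + 2*(6 + 3)²)/(14 + (6 + 3)²)) + 168 = (-4 + (27 + 10 + 2*9²)/(14 + 9²)) + 168 = (-4 + (27 + 10 + 2*81)/(14 + 81)) + 168 = (-4 + (27 + 10 + 162)/95) + 168 = (-4 + (1/95)*199) + 168 = (-4 + 199/95) + 168 = -181/95 + 168 = 15779/95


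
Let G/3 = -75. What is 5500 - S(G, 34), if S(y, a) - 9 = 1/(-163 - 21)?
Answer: 1010345/184 ≈ 5491.0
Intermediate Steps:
G = -225 (G = 3*(-75) = -225)
S(y, a) = 1655/184 (S(y, a) = 9 + 1/(-163 - 21) = 9 + 1/(-184) = 9 - 1/184 = 1655/184)
5500 - S(G, 34) = 5500 - 1*1655/184 = 5500 - 1655/184 = 1010345/184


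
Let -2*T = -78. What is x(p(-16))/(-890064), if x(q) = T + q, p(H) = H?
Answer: -23/890064 ≈ -2.5841e-5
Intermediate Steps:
T = 39 (T = -½*(-78) = 39)
x(q) = 39 + q
x(p(-16))/(-890064) = (39 - 16)/(-890064) = 23*(-1/890064) = -23/890064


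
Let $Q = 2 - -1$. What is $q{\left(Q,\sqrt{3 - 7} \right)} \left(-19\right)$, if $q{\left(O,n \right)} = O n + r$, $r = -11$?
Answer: $209 - 114 i \approx 209.0 - 114.0 i$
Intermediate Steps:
$Q = 3$ ($Q = 2 + 1 = 3$)
$q{\left(O,n \right)} = -11 + O n$ ($q{\left(O,n \right)} = O n - 11 = -11 + O n$)
$q{\left(Q,\sqrt{3 - 7} \right)} \left(-19\right) = \left(-11 + 3 \sqrt{3 - 7}\right) \left(-19\right) = \left(-11 + 3 \sqrt{-4}\right) \left(-19\right) = \left(-11 + 3 \cdot 2 i\right) \left(-19\right) = \left(-11 + 6 i\right) \left(-19\right) = 209 - 114 i$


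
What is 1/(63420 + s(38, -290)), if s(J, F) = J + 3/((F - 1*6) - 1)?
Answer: 99/6282341 ≈ 1.5758e-5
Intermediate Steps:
s(J, F) = J + 3/(-7 + F) (s(J, F) = J + 3/((F - 6) - 1) = J + 3/((-6 + F) - 1) = J + 3/(-7 + F))
1/(63420 + s(38, -290)) = 1/(63420 + (3 - 7*38 - 290*38)/(-7 - 290)) = 1/(63420 + (3 - 266 - 11020)/(-297)) = 1/(63420 - 1/297*(-11283)) = 1/(63420 + 3761/99) = 1/(6282341/99) = 99/6282341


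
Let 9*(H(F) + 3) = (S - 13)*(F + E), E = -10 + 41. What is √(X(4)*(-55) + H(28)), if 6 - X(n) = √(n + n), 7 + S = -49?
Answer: √(-7068 + 990*√2)/3 ≈ 25.095*I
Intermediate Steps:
S = -56 (S = -7 - 49 = -56)
E = 31
X(n) = 6 - √2*√n (X(n) = 6 - √(n + n) = 6 - √(2*n) = 6 - √2*√n)
H(F) = -722/3 - 23*F/3 (H(F) = -3 + ((-56 - 13)*(F + 31))/9 = -3 + (-69*(31 + F))/9 = -3 + (-2139 - 69*F)/9 = -3 + (-713/3 - 23*F/3) = -722/3 - 23*F/3)
√(X(4)*(-55) + H(28)) = √((6 - √2*√4)*(-55) + (-722/3 - 23/3*28)) = √((6 - 1*√2*2)*(-55) + (-722/3 - 644/3)) = √((6 - 2*√2)*(-55) - 1366/3) = √((-330 + 110*√2) - 1366/3) = √(-2356/3 + 110*√2)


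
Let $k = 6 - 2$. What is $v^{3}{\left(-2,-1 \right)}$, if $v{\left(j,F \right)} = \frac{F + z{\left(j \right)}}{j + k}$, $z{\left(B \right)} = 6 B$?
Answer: $- \frac{2197}{8} \approx -274.63$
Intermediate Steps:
$k = 4$ ($k = 6 - 2 = 4$)
$v{\left(j,F \right)} = \frac{F + 6 j}{4 + j}$ ($v{\left(j,F \right)} = \frac{F + 6 j}{j + 4} = \frac{F + 6 j}{4 + j}$)
$v^{3}{\left(-2,-1 \right)} = \left(\frac{-1 + 6 \left(-2\right)}{4 - 2}\right)^{3} = \left(\frac{-1 - 12}{2}\right)^{3} = \left(\frac{1}{2} \left(-13\right)\right)^{3} = \left(- \frac{13}{2}\right)^{3} = - \frac{2197}{8}$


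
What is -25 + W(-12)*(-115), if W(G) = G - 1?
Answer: 1470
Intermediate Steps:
W(G) = -1 + G
-25 + W(-12)*(-115) = -25 + (-1 - 12)*(-115) = -25 - 13*(-115) = -25 + 1495 = 1470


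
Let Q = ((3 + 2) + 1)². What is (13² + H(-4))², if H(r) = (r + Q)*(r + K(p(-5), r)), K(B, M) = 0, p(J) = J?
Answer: 1681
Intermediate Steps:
Q = 36 (Q = (5 + 1)² = 6² = 36)
H(r) = r*(36 + r) (H(r) = (r + 36)*(r + 0) = (36 + r)*r = r*(36 + r))
(13² + H(-4))² = (13² - 4*(36 - 4))² = (169 - 4*32)² = (169 - 128)² = 41² = 1681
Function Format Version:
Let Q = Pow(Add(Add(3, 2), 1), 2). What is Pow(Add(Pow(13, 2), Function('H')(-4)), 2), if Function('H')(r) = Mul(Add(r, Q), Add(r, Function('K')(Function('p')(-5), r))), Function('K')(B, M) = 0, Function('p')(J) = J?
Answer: 1681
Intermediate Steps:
Q = 36 (Q = Pow(Add(5, 1), 2) = Pow(6, 2) = 36)
Function('H')(r) = Mul(r, Add(36, r)) (Function('H')(r) = Mul(Add(r, 36), Add(r, 0)) = Mul(Add(36, r), r) = Mul(r, Add(36, r)))
Pow(Add(Pow(13, 2), Function('H')(-4)), 2) = Pow(Add(Pow(13, 2), Mul(-4, Add(36, -4))), 2) = Pow(Add(169, Mul(-4, 32)), 2) = Pow(Add(169, -128), 2) = Pow(41, 2) = 1681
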